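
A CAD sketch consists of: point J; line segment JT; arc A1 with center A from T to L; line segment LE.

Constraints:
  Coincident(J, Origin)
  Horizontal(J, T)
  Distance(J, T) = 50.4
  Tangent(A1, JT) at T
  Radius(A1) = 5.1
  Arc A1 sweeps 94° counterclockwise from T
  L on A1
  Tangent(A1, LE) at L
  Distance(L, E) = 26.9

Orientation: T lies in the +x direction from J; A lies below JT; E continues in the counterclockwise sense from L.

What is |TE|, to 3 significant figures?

32.4

On A1, T sits at bearing 90° from A; a 94° counterclockwise sweep puts L at bearing 184°, so L = A + 5.1·(cos 184°, sin 184°) = (45.3, -5.46). Tangency of A1 to LE means the radius AL is perpendicular to LE, so LE runs along (−sin 184°, cos 184°); with |LE| = 26.9, E = (47.2, -32.3). Then |TE| = |E − T| = 32.4.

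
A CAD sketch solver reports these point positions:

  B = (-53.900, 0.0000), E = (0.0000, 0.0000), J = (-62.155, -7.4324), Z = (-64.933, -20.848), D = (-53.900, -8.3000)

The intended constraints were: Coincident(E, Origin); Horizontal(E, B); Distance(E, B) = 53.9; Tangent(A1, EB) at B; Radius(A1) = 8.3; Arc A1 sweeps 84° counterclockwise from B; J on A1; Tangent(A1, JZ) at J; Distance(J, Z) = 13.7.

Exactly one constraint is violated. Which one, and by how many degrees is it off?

Tangent(A1, JZ) at J — off by 5.70°.

E = (0.00, 0.00) ✓; E.y = 0.00, B.y = 0.00 ✓; |EB| = 53.90 ✓; ∠(DB, BE) = 90.00° ✓; |DB| = 8.300 ✓; bearing(D→J) − bearing(D→B) = 84.00° ✓; |DJ| = 8.300 ✓; ∠(DJ, JZ) = 95.70° ✗; |JZ| = 13.70 ✓.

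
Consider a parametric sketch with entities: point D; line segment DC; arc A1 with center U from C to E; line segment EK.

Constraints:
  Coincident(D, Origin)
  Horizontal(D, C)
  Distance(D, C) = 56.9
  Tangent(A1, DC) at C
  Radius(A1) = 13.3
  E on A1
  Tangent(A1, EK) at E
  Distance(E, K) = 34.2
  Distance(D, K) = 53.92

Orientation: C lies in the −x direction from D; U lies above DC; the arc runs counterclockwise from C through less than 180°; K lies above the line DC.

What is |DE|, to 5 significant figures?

45.184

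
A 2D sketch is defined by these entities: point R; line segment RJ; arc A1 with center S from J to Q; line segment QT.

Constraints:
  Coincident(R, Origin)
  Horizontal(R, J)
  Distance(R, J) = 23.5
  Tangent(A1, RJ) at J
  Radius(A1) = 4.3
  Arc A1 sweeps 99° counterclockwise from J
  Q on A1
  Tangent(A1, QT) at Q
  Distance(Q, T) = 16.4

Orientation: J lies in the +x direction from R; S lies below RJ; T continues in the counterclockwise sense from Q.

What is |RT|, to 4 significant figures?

30.40

R is at the origin; R and J share the same y with |RJ| = 23.5 and J on the +x side, so J = (23.50, 0.000). Tangency of A1 to RJ means the radius SJ is perpendicular to RJ, so S = J + (0, -4.3) = (23.50, -4.300). On A1, J sits at bearing 90° from S; a 99° counterclockwise sweep puts Q at bearing 189°, so Q = S + 4.3·(cos 189°, sin 189°) = (19.25, -4.973). A1 meets QT tangentially, so SQ is at right angles to QT, so QT runs along (−sin 189°, cos 189°); with |QT| = 16.4, T = (21.82, -21.17). Then |RT| = |T − R| = 30.40.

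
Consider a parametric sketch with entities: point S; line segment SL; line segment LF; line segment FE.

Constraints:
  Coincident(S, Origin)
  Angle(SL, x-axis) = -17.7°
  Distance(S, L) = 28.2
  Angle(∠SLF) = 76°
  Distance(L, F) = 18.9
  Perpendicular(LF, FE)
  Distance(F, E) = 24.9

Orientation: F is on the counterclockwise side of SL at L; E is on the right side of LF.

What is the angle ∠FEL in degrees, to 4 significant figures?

37.20°

S is at the origin; SL runs at -17.7° with length 28.2, so L = 28.2·(cos -17.7°, sin -17.7°) = (26.87, -8.574). ∠SLF = 76.0°, so LF runs at -17.7° + (180° − 76.0°) = 86.30° from the x-axis; with |LF| = 18.9, F = L + 18.9·(cos 86.30°, sin 86.30°) = (28.08, 10.29). LF is perpendicular to FE; with |FE| = 24.9 on the right of LF, E = F + 24.9·(0.9979, -0.06453) = (52.93, 8.680). Then cos ∠FEL = EF·EL / (|EF||EL|), giving 37.20°.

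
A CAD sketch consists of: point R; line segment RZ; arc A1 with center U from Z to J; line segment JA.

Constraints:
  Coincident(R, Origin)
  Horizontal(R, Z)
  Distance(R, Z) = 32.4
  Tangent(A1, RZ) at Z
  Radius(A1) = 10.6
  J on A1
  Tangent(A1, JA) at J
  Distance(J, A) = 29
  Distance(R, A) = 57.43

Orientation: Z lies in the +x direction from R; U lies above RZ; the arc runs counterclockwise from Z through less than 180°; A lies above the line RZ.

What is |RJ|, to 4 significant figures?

44.45

Checks: ∠(UZ, ZR) = 90.00° ✓; |UZ| = 10.60 ✓; |UJ| = 10.60 ✓; ∠(UJ, JA) = 90.00° ✓; |JA| = 29.00 ✓; |RA| = 57.43 ✓.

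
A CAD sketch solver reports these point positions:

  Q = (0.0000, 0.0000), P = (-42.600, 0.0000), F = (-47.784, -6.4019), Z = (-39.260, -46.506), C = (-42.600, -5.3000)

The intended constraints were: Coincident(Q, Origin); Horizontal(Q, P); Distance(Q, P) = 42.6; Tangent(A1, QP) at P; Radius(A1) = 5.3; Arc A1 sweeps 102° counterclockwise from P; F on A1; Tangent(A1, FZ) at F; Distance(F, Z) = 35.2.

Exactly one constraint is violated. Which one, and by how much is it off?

Distance(F, Z) = 35.2 — off by 5.80.

Q = (0.00, 0.00) ✓; Q.y = 0.00, P.y = 0.00 ✓; |QP| = 42.60 ✓; ∠(CP, PQ) = 90.00° ✓; |CP| = 5.300 ✓; bearing(C→F) − bearing(C→P) = 102.0° ✓; |CF| = 5.300 ✓; ∠(CF, FZ) = 90.00° ✓; |FZ| = 41.00 ✗.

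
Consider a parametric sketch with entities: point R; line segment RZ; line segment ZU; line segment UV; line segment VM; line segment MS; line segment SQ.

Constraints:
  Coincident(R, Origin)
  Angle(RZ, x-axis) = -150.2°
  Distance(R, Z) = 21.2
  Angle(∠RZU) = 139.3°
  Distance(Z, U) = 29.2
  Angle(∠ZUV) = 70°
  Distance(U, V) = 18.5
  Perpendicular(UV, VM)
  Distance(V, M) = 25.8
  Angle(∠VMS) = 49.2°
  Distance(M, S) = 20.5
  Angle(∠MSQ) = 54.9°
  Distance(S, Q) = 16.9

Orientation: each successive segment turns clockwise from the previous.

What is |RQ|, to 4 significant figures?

30.90

∠VMS = 49.2° gives MS at -161.7° from the x-axis; with |MS| = 20.5, S = (-34.89, -8.826). ∠MSQ = 54.9° gives SQ at 73.20° from the x-axis; with |SQ| = 16.9, Q = (-30.01, 7.352). Then |RQ| = |Q − R| = 30.90.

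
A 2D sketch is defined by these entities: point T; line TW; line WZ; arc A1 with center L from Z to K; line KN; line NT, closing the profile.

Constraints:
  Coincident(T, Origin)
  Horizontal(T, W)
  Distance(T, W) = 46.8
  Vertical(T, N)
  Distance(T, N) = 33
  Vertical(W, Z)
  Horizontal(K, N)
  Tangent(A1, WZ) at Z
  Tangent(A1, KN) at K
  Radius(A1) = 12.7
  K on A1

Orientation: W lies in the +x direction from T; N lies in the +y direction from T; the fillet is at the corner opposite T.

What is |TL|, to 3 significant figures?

39.7

T is at the origin; T and W share the same y with |TW| = 46.8 and W on the +x side, so W = (46.8, 0.00). TN is vertical with |TN| = 33.0 and N on the +y side, so N = (0.00, 33.0). The virtual corner opposite T is at (46.8, 33.0). Tangency of A1 to WZ means the radius LZ is perpendicular to WZ and the tangent condition forces LK to be normal to KN, with radius 12.7, so the center L sits 12.7 in from both sides at L = (34.1, 20.3). Then |TL| = |L − T| = 39.7.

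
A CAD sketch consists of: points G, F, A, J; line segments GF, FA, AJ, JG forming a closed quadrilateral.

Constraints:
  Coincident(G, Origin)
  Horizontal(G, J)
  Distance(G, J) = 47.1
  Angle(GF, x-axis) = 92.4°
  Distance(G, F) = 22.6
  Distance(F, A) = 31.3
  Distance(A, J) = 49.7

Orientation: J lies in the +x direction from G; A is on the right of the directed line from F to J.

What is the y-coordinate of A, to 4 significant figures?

-8.707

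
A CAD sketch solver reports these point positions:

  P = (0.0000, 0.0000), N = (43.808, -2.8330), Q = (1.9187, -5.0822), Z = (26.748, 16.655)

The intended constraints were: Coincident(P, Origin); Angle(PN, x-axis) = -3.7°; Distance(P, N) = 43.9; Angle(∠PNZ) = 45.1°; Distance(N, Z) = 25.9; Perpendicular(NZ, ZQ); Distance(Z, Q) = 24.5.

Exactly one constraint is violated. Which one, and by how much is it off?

Distance(Z, Q) = 24.5 — off by 8.50.

P = (0.00, 0.00) ✓; PN at -3.700° ✓; |PN| = 43.90 ✓; ∠PNZ = 45.10° ✓; |NZ| = 25.90 ✓; ∠(NZ, ZQ) = 90.00° ✓; |ZQ| = 33.00 ✗.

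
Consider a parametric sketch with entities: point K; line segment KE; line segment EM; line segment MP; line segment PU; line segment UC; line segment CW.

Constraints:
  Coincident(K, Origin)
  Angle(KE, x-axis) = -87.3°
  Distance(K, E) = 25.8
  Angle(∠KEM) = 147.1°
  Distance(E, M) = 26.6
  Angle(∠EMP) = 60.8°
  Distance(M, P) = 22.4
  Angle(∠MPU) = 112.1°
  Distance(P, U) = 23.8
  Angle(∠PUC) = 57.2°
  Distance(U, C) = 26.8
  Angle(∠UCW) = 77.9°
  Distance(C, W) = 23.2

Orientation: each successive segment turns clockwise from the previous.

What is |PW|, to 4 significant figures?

9.433

K is at the origin; KE runs at -87.3° with length 25.8, so E = (1.215, -25.77). ∠KEM = 147.1° gives EM at -120.2° from the x-axis; with |EM| = 26.6, M = (-12.16, -48.76). ∠EMP = 60.8° gives MP at 120.6° from the x-axis; with |MP| = 22.4, P = (-23.57, -29.48). ∠MPU = 112.1° gives PU at 52.70° from the x-axis; with |PU| = 23.8, U = (-9.145, -10.55). ∠PUC = 57.2° gives UC at -70.10° from the x-axis; with |UC| = 26.8, C = (-0.02282, -35.75). ∠UCW = 77.9° gives CW at -172.2° from the x-axis; with |CW| = 23.2, W = (-23.01, -38.90). Then |PW| = |W − P| = 9.433.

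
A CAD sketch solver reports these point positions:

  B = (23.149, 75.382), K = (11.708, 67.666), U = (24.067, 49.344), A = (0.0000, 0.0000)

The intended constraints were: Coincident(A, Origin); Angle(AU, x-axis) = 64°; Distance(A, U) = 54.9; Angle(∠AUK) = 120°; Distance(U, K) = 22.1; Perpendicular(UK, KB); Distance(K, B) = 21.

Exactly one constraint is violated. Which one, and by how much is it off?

Distance(K, B) = 21 — off by 7.20.

A = (0.00, 0.00) ✓; AU at 64.00° ✓; |AU| = 54.90 ✓; ∠AUK = 120.0° ✓; |UK| = 22.10 ✓; ∠(UK, KB) = 90.01° ✓; |KB| = 13.80 ✗.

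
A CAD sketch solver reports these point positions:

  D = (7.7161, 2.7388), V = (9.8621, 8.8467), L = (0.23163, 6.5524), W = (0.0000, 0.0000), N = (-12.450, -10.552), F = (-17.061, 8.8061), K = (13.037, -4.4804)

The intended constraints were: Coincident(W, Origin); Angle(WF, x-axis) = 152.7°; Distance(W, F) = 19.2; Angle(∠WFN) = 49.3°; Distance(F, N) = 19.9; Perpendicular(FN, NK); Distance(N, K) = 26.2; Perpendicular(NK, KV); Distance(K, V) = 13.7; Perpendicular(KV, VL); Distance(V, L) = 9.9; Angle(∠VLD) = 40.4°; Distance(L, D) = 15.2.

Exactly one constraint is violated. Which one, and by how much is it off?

Distance(L, D) = 15.2 — off by 6.80.

W = (0.00, 0.00) ✓; WF at 152.7° ✓; |WF| = 19.20 ✓; ∠WFN = 49.30° ✓; |FN| = 19.90 ✓; ∠(FN, NK) = 90.00° ✓; |NK| = 26.20 ✓; ∠(NK, KV) = 90.00° ✓; |KV| = 13.70 ✓; ∠(KV, VL) = 90.00° ✓; |VL| = 9.900 ✓; ∠VLD = 40.40° ✓; |LD| = 8.400 ✗.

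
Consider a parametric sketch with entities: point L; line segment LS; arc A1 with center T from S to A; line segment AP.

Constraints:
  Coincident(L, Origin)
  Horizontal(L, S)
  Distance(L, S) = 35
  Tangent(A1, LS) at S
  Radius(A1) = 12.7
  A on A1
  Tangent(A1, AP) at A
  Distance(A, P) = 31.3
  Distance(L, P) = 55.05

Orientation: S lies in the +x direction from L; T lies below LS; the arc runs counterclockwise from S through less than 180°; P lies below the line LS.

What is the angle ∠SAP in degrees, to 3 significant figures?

128°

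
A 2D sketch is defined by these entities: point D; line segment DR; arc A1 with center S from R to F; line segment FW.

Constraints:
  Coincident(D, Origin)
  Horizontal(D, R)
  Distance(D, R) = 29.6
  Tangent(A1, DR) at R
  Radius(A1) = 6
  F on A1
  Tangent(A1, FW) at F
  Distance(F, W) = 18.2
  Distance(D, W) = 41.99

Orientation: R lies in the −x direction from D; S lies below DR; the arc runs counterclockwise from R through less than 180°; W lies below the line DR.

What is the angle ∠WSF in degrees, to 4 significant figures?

71.75°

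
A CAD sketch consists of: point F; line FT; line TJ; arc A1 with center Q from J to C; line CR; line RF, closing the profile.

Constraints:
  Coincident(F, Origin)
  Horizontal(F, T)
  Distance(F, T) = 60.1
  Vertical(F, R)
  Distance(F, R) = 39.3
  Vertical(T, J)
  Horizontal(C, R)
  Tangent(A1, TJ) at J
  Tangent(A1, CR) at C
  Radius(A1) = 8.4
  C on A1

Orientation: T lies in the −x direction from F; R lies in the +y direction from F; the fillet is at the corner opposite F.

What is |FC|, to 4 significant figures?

64.94

F is at the origin; FT is horizontal with |FT| = 60.1 and T on the −x side, so T = (-60.10, 0.000). FR is vertical with |FR| = 39.3 and R on the +y side, so R = (0.000, 39.30). The virtual corner opposite F is at (-60.10, 39.30). The tangent condition forces QJ to be normal to TJ and the tangent condition forces QC to be normal to CR, with radius 8.4, so the center Q sits 8.4 in from both sides at Q = (-51.70, 30.90). That places the tangent points at J = (-60.10, 30.90) on TJ and C = (-51.70, 39.30) on CR. Then |FC| = |C − F| = 64.94.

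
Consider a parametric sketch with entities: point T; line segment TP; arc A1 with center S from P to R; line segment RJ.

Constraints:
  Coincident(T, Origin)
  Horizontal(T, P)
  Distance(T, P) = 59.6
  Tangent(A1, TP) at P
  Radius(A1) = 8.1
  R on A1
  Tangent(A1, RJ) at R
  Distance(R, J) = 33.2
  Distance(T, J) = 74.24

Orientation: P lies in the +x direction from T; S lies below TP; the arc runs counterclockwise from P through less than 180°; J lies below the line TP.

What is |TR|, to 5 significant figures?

52.843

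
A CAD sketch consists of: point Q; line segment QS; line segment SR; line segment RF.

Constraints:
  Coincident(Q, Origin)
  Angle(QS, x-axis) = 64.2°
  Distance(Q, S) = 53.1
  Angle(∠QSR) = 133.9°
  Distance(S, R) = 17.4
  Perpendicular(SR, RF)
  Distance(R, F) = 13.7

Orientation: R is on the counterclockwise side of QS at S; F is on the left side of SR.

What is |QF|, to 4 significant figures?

59.52

Q is at the origin; QS runs at 64.2° with length 53.1, so S = 53.1·(cos 64.2°, sin 64.2°) = (23.11, 47.81). ∠QSR = 133.9°, so SR runs at 64.2° + (180° − 133.9°) = 110.3° from the x-axis; with |SR| = 17.4, R = S + 17.4·(cos 110.3°, sin 110.3°) = (17.07, 64.13). The perpendicularity gives RF at right angles to SR; with |RF| = 13.7 on the left of SR, F = R + 13.7·(-0.9379, -0.3469) = (4.225, 59.37). Then |QF| = |F − Q| = 59.52.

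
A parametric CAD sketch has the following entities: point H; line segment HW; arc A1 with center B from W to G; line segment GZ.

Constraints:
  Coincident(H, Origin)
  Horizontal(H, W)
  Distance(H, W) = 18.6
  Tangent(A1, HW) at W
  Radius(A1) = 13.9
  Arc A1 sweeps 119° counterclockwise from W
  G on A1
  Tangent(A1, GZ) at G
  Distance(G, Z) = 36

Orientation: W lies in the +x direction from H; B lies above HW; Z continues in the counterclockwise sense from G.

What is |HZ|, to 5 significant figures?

53.796

H is at the origin; H and W share the same y with |HW| = 18.6 and W on the +x side, so W = (18.600, 0.0000). The tangent condition forces BW to be normal to HW, so B = W + (0, 13.9) = (18.600, 13.900). On A1, W sits at bearing -90° from B; a 119° counterclockwise sweep puts G at bearing 29°, so G = B + 13.9·(cos 29°, sin 29°) = (30.757, 20.639). Since A1 is tangent to GZ there, BG ⟂ GZ, so GZ runs along (−sin 29°, cos 29°); with |GZ| = 36.0, Z = (13.304, 52.125). Then |HZ| = |Z − H| = 53.796.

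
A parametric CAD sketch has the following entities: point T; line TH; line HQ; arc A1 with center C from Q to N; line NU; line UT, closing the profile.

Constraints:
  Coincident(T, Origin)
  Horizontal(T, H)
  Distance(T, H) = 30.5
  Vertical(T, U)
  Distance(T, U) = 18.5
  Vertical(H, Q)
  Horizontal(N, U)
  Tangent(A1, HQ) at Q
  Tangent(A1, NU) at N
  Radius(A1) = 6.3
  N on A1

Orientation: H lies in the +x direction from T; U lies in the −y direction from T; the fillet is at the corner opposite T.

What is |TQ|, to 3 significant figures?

32.8

T is at the origin; TH is horizontal with |TH| = 30.5 and H on the +x side, so H = (30.5, 0.00). TU is vertical with |TU| = 18.5 and U on the −y side, so U = (0.00, -18.5). The virtual corner opposite T is at (30.5, -18.5). A1 meets HQ tangentially, so CQ is at right angles to HQ and A1 meets NU tangentially, so CN is at right angles to NU, with radius 6.3, so the center C sits 6.3 in from both sides at C = (24.2, -12.2). That places the tangent points at Q = (30.5, -12.2) on HQ and N = (24.2, -18.5) on NU. Then |TQ| = |Q − T| = 32.8.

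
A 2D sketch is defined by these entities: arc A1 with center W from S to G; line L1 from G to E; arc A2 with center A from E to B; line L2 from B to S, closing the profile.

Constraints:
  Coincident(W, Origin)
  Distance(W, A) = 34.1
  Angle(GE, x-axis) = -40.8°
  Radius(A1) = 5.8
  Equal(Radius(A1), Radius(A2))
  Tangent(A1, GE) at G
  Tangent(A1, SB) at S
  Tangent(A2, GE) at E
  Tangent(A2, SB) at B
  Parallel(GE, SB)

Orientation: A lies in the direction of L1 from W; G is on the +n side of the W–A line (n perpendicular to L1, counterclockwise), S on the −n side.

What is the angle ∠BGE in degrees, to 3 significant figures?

18.8°

Tangency of A1 to both parallel lines with radius 5.8 puts G and S at W ± 5.8·n: G = (3.79, 4.39), S = (-3.79, -4.39). Equal radii place E and B the same way about A: E = A + 5.8·n = (29.6, -17.9), B = A − 5.8·n = (22.0, -26.7). Then cos ∠BGE = GB·GE / (|GB||GE|), giving 18.8°.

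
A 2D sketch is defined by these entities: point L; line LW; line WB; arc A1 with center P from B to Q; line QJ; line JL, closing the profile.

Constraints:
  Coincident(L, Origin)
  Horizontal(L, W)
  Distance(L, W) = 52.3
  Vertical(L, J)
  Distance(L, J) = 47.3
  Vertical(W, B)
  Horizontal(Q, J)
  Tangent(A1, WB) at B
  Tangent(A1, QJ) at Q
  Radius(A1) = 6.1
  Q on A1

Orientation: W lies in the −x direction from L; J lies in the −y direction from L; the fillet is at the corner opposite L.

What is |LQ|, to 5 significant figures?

66.119

The virtual corner opposite L is at (-52.300, -47.300). Tangency of A1 to WB means the radius PB is perpendicular to WB and the tangent condition forces PQ to be normal to QJ, with radius 6.1, so the center P sits 6.1 in from both sides at P = (-46.200, -41.200). That places the tangent points at B = (-52.300, -41.200) on WB and Q = (-46.200, -47.300) on QJ. Then |LQ| = |Q − L| = 66.119.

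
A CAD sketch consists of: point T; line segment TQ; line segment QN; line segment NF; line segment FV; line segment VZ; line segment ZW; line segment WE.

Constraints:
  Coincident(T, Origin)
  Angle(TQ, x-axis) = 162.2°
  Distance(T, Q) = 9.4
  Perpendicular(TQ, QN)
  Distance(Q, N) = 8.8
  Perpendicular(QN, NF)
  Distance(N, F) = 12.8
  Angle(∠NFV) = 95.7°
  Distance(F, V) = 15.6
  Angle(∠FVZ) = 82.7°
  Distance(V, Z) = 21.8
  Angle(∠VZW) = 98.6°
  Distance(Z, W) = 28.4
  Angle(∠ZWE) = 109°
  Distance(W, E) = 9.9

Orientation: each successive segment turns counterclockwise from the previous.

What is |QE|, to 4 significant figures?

26.49

T is at the origin; TQ runs at 162.2° with length 9.4, so Q = (-8.950, 2.874). The perpendicularity gives QN at right angles to TQ, so QN runs at -107.8°; with |QN| = 8.8, N = (-11.64, -5.505). QN ⟂ NF, so NF runs at -17.80°; with |NF| = 12.8, F = (0.5471, -9.418). ∠NFV = 95.7° gives FV at 66.50° from the x-axis; with |FV| = 15.6, V = (6.768, 4.888). ∠FVZ = 82.7° gives VZ at 163.8° from the x-axis; with |VZ| = 21.8, Z = (-14.17, 10.97). ∠VZW = 98.6° gives ZW at -114.8° from the x-axis; with |ZW| = 28.4, W = (-26.08, -14.81). ∠ZWE = 109.0° gives WE at -43.80° from the x-axis; with |WE| = 9.9, E = (-18.93, -21.66). Then |QE| = |E − Q| = 26.49.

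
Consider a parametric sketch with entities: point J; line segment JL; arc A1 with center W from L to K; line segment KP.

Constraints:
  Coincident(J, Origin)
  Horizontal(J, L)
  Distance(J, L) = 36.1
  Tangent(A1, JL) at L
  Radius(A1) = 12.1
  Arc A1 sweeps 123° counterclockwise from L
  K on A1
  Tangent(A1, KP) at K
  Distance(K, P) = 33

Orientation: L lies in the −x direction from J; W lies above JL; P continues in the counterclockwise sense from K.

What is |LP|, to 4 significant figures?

47.02

J is at the origin; J and L share the same y with |JL| = 36.1 and L on the −x side, so L = (-36.10, 0.000). A1 meets JL tangentially, so WL is at right angles to JL, so W = L + (0, 12.1) = (-36.10, 12.10). On A1, L sits at bearing -90° from W; a 123° counterclockwise sweep puts K at bearing 33°, so K = W + 12.1·(cos 33°, sin 33°) = (-25.95, 18.69). A1 meets KP tangentially, so WK is at right angles to KP, so KP runs along (−sin 33°, cos 33°); with |KP| = 33.0, P = (-43.93, 46.37). Then |LP| = |P − L| = 47.02.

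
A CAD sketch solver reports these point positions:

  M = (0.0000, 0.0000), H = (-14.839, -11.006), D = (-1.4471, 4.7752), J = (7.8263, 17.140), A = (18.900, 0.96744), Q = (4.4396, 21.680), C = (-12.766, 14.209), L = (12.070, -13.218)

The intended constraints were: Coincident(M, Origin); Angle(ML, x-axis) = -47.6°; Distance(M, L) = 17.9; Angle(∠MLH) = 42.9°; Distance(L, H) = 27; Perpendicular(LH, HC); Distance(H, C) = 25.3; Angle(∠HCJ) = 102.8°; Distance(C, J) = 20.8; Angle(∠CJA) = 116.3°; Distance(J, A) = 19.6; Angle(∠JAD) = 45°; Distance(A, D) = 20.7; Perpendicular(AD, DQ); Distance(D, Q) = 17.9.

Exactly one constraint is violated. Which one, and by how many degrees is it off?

Perpendicular(AD, DQ) — off by 8.60°.

M = (0.00, 0.00) ✓; ML at -47.60° ✓; |ML| = 17.90 ✓; ∠MLH = 42.90° ✓; |LH| = 27.00 ✓; ∠(LH, HC) = 90.00° ✓; |HC| = 25.30 ✓; ∠HCJ = 102.8° ✓; |CJ| = 20.80 ✓; ∠CJA = 116.3° ✓; |JA| = 19.60 ✓; ∠JAD = 45.00° ✓; |AD| = 20.70 ✓; ∠(AD, DQ) = 98.60° ✗; |DQ| = 17.90 ✓.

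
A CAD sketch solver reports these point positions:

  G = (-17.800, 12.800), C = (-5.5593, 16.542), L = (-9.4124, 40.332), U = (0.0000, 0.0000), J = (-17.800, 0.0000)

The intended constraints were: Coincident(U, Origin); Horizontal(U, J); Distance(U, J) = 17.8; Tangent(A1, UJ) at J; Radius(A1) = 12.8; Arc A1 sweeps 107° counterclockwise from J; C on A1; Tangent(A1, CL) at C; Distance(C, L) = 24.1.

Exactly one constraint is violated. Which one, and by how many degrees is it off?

Tangent(A1, CL) at C — off by 7.80°.

U = (0.00, 0.00) ✓; U.y = 0.00, J.y = 0.00 ✓; |UJ| = 17.80 ✓; ∠(GJ, JU) = 90.00° ✓; |GJ| = 12.80 ✓; bearing(G→C) − bearing(G→J) = 107.0° ✓; |GC| = 12.80 ✓; ∠(GC, CL) = 97.80° ✗; |CL| = 24.10 ✓.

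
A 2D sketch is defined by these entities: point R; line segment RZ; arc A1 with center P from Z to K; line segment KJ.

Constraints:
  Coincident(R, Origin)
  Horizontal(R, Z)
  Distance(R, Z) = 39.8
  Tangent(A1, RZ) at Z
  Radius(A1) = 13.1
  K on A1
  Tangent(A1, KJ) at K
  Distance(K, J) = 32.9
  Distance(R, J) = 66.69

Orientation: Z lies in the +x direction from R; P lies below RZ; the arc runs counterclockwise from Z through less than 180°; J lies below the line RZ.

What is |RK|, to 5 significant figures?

35.098

Checks: |PK| = 13.10 ✓; ∠(PK, KJ) = 90.00° ✓; |KJ| = 32.90 ✓; |RJ| = 66.69 ✓.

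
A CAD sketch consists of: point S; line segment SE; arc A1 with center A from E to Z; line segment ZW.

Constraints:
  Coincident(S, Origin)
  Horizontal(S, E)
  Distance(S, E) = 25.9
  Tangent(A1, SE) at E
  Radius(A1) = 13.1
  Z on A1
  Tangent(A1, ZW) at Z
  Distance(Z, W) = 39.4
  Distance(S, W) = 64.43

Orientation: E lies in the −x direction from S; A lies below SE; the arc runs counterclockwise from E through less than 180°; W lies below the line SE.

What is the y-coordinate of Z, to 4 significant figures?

-14.04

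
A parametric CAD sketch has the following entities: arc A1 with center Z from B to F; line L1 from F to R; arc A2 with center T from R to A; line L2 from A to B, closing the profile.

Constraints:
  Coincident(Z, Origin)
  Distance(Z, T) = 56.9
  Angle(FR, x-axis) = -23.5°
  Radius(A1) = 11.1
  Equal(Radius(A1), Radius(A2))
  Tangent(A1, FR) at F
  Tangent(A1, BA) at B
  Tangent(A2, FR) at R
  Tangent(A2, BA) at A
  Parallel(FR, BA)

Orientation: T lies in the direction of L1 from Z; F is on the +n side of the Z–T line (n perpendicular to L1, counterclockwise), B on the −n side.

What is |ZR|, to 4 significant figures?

57.97

Tangency of A1 to both parallel lines with radius 11.1 puts F and B at Z ± 11.1·n: F = (4.426, 10.18), B = (-4.426, -10.18). Equal radii place R and A the same way about T: R = T + 11.1·n = (56.61, -12.51), A = T − 11.1·n = (47.75, -32.87). Then |ZR| = |R − Z| = 57.97.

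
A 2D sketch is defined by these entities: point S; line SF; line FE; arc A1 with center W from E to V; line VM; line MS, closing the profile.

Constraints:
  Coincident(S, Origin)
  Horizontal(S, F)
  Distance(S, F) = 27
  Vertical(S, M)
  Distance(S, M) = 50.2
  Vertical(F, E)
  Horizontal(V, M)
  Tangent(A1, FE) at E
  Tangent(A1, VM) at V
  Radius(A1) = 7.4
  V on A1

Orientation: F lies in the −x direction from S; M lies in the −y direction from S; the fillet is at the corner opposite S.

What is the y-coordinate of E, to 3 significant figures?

-42.8

The virtual corner opposite S is at (-27.0, -50.2). A1 meets FE tangentially, so WE is at right angles to FE and tangency of A1 to VM means the radius WV is perpendicular to VM, with radius 7.4, so the center W sits 7.4 in from both sides at W = (-19.6, -42.8). That places the tangent points at E = (-27.0, -42.8) on FE and V = (-19.6, -50.2) on VM. So E.y = -42.8.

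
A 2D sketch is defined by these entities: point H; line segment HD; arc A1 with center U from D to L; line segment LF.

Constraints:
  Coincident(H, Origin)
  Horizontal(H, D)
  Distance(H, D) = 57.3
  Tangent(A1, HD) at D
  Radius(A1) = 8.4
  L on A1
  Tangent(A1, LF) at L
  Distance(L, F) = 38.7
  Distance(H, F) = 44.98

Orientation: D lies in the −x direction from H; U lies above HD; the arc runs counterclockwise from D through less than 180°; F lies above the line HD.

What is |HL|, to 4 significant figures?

50.57

Checks: |UL| = 8.400 ✓; ∠(UL, LF) = 90.00° ✓; |LF| = 38.70 ✓; |HF| = 44.98 ✓.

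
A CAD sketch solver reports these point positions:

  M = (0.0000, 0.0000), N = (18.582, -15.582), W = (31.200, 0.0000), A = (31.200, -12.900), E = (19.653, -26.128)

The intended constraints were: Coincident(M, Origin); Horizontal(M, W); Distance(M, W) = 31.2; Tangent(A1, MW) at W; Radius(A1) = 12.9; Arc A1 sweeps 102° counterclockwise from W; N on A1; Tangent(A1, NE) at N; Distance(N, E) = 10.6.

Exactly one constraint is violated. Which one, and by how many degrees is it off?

Tangent(A1, NE) at N — off by 6.20°.

M = (0.00, 0.00) ✓; M.y = 0.00, W.y = 0.00 ✓; |MW| = 31.20 ✓; ∠(AW, WM) = 90.00° ✓; |AW| = 12.90 ✓; bearing(A→N) − bearing(A→W) = 102.0° ✓; |AN| = 12.90 ✓; ∠(AN, NE) = 96.20° ✗; |NE| = 10.60 ✓.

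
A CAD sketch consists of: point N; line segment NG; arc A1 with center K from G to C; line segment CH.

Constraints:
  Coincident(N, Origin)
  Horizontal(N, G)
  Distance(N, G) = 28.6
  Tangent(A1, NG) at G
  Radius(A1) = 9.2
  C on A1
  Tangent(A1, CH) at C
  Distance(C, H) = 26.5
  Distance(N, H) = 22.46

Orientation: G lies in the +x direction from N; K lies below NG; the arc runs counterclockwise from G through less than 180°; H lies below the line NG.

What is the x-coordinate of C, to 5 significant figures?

21.911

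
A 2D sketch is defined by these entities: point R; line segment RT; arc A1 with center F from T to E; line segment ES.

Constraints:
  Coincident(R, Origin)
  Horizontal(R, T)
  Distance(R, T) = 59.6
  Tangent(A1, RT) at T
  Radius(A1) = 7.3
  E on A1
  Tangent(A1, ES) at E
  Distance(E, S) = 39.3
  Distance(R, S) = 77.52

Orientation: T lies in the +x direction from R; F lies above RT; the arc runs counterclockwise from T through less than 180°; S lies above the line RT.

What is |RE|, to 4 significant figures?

67.34

Checks: |FE| = 7.300 ✓; ∠(FE, ES) = 90.00° ✓; |ES| = 39.30 ✓; |RS| = 77.52 ✓.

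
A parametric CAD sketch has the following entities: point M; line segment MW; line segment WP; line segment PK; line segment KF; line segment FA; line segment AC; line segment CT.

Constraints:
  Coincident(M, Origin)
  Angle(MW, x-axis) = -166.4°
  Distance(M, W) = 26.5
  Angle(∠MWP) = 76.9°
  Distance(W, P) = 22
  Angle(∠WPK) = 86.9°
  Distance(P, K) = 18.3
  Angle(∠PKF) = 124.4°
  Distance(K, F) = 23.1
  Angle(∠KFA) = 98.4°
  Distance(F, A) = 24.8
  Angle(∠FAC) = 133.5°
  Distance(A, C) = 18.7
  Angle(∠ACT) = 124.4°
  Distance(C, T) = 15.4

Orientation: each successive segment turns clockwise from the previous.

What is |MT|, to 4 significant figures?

40.60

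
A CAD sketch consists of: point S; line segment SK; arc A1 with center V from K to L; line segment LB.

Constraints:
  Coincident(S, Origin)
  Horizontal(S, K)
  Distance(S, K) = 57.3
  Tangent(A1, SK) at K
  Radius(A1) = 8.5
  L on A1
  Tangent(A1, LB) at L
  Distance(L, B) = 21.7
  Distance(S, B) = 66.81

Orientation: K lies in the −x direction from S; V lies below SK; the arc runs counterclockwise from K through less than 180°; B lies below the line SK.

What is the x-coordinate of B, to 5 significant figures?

-58.779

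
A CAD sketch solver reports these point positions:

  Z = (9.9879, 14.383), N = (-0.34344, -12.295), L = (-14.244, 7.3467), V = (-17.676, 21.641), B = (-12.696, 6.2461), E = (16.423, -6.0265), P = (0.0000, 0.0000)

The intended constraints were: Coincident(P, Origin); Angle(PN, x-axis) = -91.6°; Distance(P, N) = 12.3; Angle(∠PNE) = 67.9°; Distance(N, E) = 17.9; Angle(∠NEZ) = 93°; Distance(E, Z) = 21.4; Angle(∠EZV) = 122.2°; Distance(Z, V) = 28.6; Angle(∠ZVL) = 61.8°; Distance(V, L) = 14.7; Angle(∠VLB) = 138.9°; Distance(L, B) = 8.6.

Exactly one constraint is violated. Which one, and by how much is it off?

Distance(L, B) = 8.6 — off by 6.70.

P = (0.00, 0.00) ✓; PN at -91.60° ✓; |PN| = 12.30 ✓; ∠PNE = 67.90° ✓; |NE| = 17.90 ✓; ∠NEZ = 93.00° ✓; |EZ| = 21.40 ✓; ∠EZV = 122.2° ✓; |ZV| = 28.60 ✓; ∠ZVL = 61.80° ✓; |VL| = 14.70 ✓; ∠VLB = 138.9° ✓; |LB| = 1.899 ✗.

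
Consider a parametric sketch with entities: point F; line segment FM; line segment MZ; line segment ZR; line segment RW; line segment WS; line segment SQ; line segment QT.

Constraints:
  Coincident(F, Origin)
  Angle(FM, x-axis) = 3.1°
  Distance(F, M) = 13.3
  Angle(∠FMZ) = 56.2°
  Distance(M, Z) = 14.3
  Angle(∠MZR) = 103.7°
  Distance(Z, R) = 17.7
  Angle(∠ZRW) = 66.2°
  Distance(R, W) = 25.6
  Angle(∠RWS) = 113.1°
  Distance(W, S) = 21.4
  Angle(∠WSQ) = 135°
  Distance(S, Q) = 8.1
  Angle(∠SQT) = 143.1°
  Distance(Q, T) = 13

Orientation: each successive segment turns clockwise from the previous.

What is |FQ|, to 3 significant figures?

29.9

F is at the origin; FM runs at 3.1° with length 13.3, so M = (13.3, 0.719). ∠FMZ = 56.2° gives MZ at -121° from the x-axis; with |MZ| = 14.3, Z = (5.98, -11.6). ∠MZR = 103.7° gives ZR at 163° from the x-axis; with |ZR| = 17.7, R = (-10.9, -6.40). ∠ZRW = 66.2° gives RW at 49.2° from the x-axis; with |RW| = 25.6, W = (5.78, 13.0). ∠RWS = 113.1° gives WS at -17.7° from the x-axis; with |WS| = 21.4, S = (26.2, 6.47). ∠WSQ = 135.0° gives SQ at -62.7° from the x-axis; with |SQ| = 8.1, Q = (29.9, -0.727). Then |FQ| = |Q − F| = 29.9.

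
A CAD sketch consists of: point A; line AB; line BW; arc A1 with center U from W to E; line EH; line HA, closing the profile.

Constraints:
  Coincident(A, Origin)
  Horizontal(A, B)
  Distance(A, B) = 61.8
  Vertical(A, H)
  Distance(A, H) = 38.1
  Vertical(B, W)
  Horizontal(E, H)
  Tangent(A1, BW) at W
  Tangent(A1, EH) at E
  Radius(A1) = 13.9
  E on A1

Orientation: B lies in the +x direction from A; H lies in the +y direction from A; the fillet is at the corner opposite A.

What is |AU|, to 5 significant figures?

53.666

A is at the origin; A and B share the same y with |AB| = 61.8 and B on the +x side, so B = (61.800, 0.0000). A and H share the same x with |AH| = 38.1 and H on the +y side, so H = (0.0000, 38.100). The virtual corner opposite A is at (61.800, 38.100). A1 meets BW tangentially, so UW is at right angles to BW and A1 meets EH tangentially, so UE is at right angles to EH, with radius 13.9, so the center U sits 13.9 in from both sides at U = (47.900, 24.200). Then |AU| = |U − A| = 53.666.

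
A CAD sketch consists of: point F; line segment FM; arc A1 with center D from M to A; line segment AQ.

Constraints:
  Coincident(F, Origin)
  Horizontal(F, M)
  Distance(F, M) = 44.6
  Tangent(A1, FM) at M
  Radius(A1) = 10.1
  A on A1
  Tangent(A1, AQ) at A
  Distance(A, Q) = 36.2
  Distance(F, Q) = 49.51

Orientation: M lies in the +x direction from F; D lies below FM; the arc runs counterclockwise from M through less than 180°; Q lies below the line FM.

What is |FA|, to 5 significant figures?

35.639

F is at the origin; F and M share the same y with |FM| = 44.6 and M on the +x side, so M = (44.600, 0.0000). The tangent condition forces DM to be normal to FM, so D = M + (0, -10.1) = (44.600, -10.100). Since DA ⟂ AQ (tangency), |DQ| = √(10.1² + 36.2²) = 37.583 regardless of where A sits on A1. So Q lies on both circle(F, 49.51) and circle(D, 37.583); the below-FM intersection is Q = (25.475, -42.453). A is the foot of the tangent from Q: A = (34.844, -7.4861).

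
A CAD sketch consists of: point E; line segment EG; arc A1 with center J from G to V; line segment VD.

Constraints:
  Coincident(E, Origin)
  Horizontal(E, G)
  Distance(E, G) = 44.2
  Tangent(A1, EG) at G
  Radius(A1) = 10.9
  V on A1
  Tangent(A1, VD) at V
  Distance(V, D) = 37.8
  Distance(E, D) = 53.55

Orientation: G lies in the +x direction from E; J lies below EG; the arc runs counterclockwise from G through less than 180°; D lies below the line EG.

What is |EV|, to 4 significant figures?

34.66

E is at the origin; EG is horizontal with |EG| = 44.2 and G on the +x side, so G = (44.20, 0.000). The tangent condition forces JG to be normal to EG, so J = G + (0, -10.9) = (44.20, -10.90). Since JV ⟂ VD (tangency), |JD| = √(10.9² + 37.8²) = 39.34 regardless of where V sits on A1. So D lies on both circle(E, 53.55) and circle(J, 39.34); the below-EG intersection is D = (26.97, -46.26). V is the foot of the tangent from D: V = (33.46, -9.027).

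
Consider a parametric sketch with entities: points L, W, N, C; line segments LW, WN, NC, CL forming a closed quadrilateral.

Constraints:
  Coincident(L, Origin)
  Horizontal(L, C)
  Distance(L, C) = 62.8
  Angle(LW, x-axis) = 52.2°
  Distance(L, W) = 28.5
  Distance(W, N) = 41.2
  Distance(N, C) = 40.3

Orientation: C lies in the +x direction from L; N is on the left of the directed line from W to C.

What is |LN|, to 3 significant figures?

67.7

Checks: |WN| = 41.20 ✓; |NC| = 40.30 ✓.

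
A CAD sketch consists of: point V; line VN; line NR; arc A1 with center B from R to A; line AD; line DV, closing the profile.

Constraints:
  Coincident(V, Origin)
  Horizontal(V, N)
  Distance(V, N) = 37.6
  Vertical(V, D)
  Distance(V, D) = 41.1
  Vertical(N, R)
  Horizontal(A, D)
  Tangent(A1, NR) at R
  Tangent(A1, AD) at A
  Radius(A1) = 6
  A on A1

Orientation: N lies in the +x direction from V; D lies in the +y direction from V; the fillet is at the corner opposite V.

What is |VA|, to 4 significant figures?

51.84

V is at the origin; V and N share the same y with |VN| = 37.6 and N on the +x side, so N = (37.60, 0.000). V and D share the same x with |VD| = 41.1 and D on the +y side, so D = (0.000, 41.10). The virtual corner opposite V is at (37.60, 41.10). The tangent condition forces BR to be normal to NR and A1 meets AD tangentially, so BA is at right angles to AD, with radius 6.0, so the center B sits 6.0 in from both sides at B = (31.60, 35.10). That places the tangent points at R = (37.60, 35.10) on NR and A = (31.60, 41.10) on AD. Then |VA| = |A − V| = 51.84.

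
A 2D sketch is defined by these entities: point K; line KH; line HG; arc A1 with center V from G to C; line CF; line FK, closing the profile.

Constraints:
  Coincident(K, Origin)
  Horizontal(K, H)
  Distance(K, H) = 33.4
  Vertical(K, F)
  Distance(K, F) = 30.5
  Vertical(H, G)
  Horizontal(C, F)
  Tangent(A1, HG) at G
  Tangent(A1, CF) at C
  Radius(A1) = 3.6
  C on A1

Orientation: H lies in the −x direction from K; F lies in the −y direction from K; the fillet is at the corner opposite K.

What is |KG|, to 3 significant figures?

42.9

K is at the origin; KH is horizontal with |KH| = 33.4 and H on the −x side, so H = (-33.4, 0.00). K and F share the same x with |KF| = 30.5 and F on the −y side, so F = (0.00, -30.5). The virtual corner opposite K is at (-33.4, -30.5). A1 meets HG tangentially, so VG is at right angles to HG and since A1 is tangent to CF there, VC ⟂ CF, with radius 3.6, so the center V sits 3.6 in from both sides at V = (-29.8, -26.9). That places the tangent points at G = (-33.4, -26.9) on HG and C = (-29.8, -30.5) on CF. Then |KG| = |G − K| = 42.9.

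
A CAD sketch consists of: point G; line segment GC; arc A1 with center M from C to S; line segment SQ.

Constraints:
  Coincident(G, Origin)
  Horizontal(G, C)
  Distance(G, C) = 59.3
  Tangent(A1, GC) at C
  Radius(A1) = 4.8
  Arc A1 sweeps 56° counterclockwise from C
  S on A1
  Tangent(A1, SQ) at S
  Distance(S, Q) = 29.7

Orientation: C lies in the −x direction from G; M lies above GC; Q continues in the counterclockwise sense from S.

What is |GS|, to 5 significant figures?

55.361

G is at the origin; GC is horizontal with |GC| = 59.3 and C on the −x side, so C = (-59.300, 0.0000). The tangent condition forces MC to be normal to GC, so M = C + (0, 4.8) = (-59.300, 4.8000). On A1, C sits at bearing -90° from M; a 56° counterclockwise sweep puts S at bearing -34°, so S = M + 4.8·(cos -34°, sin -34°) = (-55.321, 2.1159). Then |GS| = |S − G| = 55.361.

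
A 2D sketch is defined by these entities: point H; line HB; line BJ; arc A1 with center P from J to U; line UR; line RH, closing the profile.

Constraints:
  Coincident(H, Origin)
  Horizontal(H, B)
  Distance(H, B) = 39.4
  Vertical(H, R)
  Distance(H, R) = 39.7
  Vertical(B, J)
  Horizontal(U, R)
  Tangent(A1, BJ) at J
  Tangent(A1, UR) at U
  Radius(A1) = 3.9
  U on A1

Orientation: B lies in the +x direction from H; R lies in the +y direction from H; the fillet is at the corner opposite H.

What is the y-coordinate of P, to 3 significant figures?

35.8

HR is vertical with |HR| = 39.7 and R on the +y side, so R = (0.00, 39.7). The virtual corner opposite H is at (39.4, 39.7). A1 meets BJ tangentially, so PJ is at right angles to BJ and since A1 is tangent to UR there, PU ⟂ UR, with radius 3.9, so the center P sits 3.9 in from both sides at P = (35.5, 35.8). So P.y = 35.8.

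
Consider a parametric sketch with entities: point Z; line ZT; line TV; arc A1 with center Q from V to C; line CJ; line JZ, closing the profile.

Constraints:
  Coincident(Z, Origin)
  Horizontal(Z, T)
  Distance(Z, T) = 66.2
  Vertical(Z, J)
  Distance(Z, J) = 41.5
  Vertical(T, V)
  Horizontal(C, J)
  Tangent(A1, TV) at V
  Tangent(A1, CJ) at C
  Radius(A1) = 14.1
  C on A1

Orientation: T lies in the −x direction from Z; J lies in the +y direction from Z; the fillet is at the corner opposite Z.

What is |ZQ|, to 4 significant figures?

58.87

Z and J share the same x with |ZJ| = 41.5 and J on the +y side, so J = (0.000, 41.50). The virtual corner opposite Z is at (-66.20, 41.50). Tangency of A1 to TV means the radius QV is perpendicular to TV and A1 meets CJ tangentially, so QC is at right angles to CJ, with radius 14.1, so the center Q sits 14.1 in from both sides at Q = (-52.10, 27.40). Then |ZQ| = |Q − Z| = 58.87.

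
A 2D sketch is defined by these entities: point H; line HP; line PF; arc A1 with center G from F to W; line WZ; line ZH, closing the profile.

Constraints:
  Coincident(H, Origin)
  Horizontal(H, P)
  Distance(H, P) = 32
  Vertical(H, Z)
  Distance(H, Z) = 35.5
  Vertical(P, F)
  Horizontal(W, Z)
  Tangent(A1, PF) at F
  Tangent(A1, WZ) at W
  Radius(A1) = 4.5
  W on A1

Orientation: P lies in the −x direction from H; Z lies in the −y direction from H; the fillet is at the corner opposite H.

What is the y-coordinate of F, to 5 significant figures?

-31.000

H is at the origin; HP is horizontal with |HP| = 32.0 and P on the −x side, so P = (-32.000, 0.0000). HZ is vertical with |HZ| = 35.5 and Z on the −y side, so Z = (0.0000, -35.500). The virtual corner opposite H is at (-32.000, -35.500). A1 meets PF tangentially, so GF is at right angles to PF and A1 meets WZ tangentially, so GW is at right angles to WZ, with radius 4.5, so the center G sits 4.5 in from both sides at G = (-27.500, -31.000). That places the tangent points at F = (-32.000, -31.000) on PF and W = (-27.500, -35.500) on WZ. So F.y = -31.000.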